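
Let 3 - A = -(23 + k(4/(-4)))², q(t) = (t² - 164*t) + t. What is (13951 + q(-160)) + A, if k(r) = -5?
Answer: 65958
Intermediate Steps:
q(t) = t² - 163*t
A = 327 (A = 3 - (-1)*(23 - 5)² = 3 - (-1)*18² = 3 - (-1)*324 = 3 - 1*(-324) = 3 + 324 = 327)
(13951 + q(-160)) + A = (13951 - 160*(-163 - 160)) + 327 = (13951 - 160*(-323)) + 327 = (13951 + 51680) + 327 = 65631 + 327 = 65958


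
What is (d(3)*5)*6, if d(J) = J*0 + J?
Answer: 90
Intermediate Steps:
d(J) = J (d(J) = 0 + J = J)
(d(3)*5)*6 = (3*5)*6 = 15*6 = 90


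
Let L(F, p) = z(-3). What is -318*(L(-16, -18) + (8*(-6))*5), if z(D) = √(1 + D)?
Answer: 76320 - 318*I*√2 ≈ 76320.0 - 449.72*I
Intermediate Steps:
L(F, p) = I*√2 (L(F, p) = √(1 - 3) = √(-2) = I*√2)
-318*(L(-16, -18) + (8*(-6))*5) = -318*(I*√2 + (8*(-6))*5) = -318*(I*√2 - 48*5) = -318*(I*√2 - 240) = -318*(-240 + I*√2) = 76320 - 318*I*√2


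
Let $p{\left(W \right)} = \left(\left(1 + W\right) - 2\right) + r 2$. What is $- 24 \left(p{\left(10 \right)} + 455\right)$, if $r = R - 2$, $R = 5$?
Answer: $-11280$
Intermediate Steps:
$r = 3$ ($r = 5 - 2 = 3$)
$p{\left(W \right)} = 5 + W$ ($p{\left(W \right)} = \left(\left(1 + W\right) - 2\right) + 3 \cdot 2 = \left(-1 + W\right) + 6 = 5 + W$)
$- 24 \left(p{\left(10 \right)} + 455\right) = - 24 \left(\left(5 + 10\right) + 455\right) = - 24 \left(15 + 455\right) = \left(-24\right) 470 = -11280$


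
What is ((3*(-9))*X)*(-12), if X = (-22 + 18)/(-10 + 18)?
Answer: -162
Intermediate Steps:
X = -½ (X = -4/8 = -4*⅛ = -½ ≈ -0.50000)
((3*(-9))*X)*(-12) = ((3*(-9))*(-½))*(-12) = -27*(-½)*(-12) = (27/2)*(-12) = -162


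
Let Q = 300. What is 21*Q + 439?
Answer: 6739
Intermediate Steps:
21*Q + 439 = 21*300 + 439 = 6300 + 439 = 6739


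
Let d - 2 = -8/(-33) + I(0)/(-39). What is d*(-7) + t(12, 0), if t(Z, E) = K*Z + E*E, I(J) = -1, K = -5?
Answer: -32551/429 ≈ -75.876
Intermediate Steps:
t(Z, E) = E² - 5*Z (t(Z, E) = -5*Z + E*E = -5*Z + E² = E² - 5*Z)
d = 973/429 (d = 2 + (-8/(-33) - 1/(-39)) = 2 + (-8*(-1/33) - 1*(-1/39)) = 2 + (8/33 + 1/39) = 2 + 115/429 = 973/429 ≈ 2.2681)
d*(-7) + t(12, 0) = (973/429)*(-7) + (0² - 5*12) = -6811/429 + (0 - 60) = -6811/429 - 60 = -32551/429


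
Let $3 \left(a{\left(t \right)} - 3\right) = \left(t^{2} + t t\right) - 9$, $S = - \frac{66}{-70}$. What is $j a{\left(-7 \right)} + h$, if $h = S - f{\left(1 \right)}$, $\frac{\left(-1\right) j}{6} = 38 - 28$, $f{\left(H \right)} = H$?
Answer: $- \frac{68602}{35} \approx -1960.1$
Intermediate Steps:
$S = \frac{33}{35}$ ($S = \left(-66\right) \left(- \frac{1}{70}\right) = \frac{33}{35} \approx 0.94286$)
$a{\left(t \right)} = \frac{2 t^{2}}{3}$ ($a{\left(t \right)} = 3 + \frac{\left(t^{2} + t t\right) - 9}{3} = 3 + \frac{\left(t^{2} + t^{2}\right) - 9}{3} = 3 + \frac{2 t^{2} - 9}{3} = 3 + \frac{-9 + 2 t^{2}}{3} = 3 + \left(-3 + \frac{2 t^{2}}{3}\right) = \frac{2 t^{2}}{3}$)
$j = -60$ ($j = - 6 \left(38 - 28\right) = \left(-6\right) 10 = -60$)
$h = - \frac{2}{35}$ ($h = \frac{33}{35} - 1 = - \frac{2}{35} \approx -0.057143$)
$j a{\left(-7 \right)} + h = - 60 \frac{2 \left(-7\right)^{2}}{3} - \frac{2}{35} = - 60 \cdot \frac{2}{3} \cdot 49 - \frac{2}{35} = \left(-60\right) \frac{98}{3} - \frac{2}{35} = -1960 - \frac{2}{35} = - \frac{68602}{35}$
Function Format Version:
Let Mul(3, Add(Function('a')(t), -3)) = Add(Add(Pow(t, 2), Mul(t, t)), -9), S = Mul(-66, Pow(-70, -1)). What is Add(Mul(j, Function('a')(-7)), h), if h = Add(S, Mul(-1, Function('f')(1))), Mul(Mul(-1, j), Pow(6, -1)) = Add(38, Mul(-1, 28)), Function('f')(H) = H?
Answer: Rational(-68602, 35) ≈ -1960.1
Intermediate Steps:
S = Rational(33, 35) (S = Mul(-66, Rational(-1, 70)) = Rational(33, 35) ≈ 0.94286)
Function('a')(t) = Mul(Rational(2, 3), Pow(t, 2)) (Function('a')(t) = Add(3, Mul(Rational(1, 3), Add(Add(Pow(t, 2), Mul(t, t)), -9))) = Add(3, Mul(Rational(1, 3), Add(Add(Pow(t, 2), Pow(t, 2)), -9))) = Add(3, Mul(Rational(1, 3), Add(Mul(2, Pow(t, 2)), -9))) = Add(3, Mul(Rational(1, 3), Add(-9, Mul(2, Pow(t, 2))))) = Add(3, Add(-3, Mul(Rational(2, 3), Pow(t, 2)))) = Mul(Rational(2, 3), Pow(t, 2)))
j = -60 (j = Mul(-6, Add(38, Mul(-1, 28))) = Mul(-6, Add(38, -28)) = Mul(-6, 10) = -60)
h = Rational(-2, 35) (h = Add(Rational(33, 35), Mul(-1, 1)) = Add(Rational(33, 35), -1) = Rational(-2, 35) ≈ -0.057143)
Add(Mul(j, Function('a')(-7)), h) = Add(Mul(-60, Mul(Rational(2, 3), Pow(-7, 2))), Rational(-2, 35)) = Add(Mul(-60, Mul(Rational(2, 3), 49)), Rational(-2, 35)) = Add(Mul(-60, Rational(98, 3)), Rational(-2, 35)) = Add(-1960, Rational(-2, 35)) = Rational(-68602, 35)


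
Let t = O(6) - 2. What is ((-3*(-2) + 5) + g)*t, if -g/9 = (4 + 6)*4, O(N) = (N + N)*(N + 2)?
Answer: -32806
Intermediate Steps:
O(N) = 2*N*(2 + N) (O(N) = (2*N)*(2 + N) = 2*N*(2 + N))
g = -360 (g = -9*(4 + 6)*4 = -90*4 = -9*40 = -360)
t = 94 (t = 2*6*(2 + 6) - 2 = 2*6*8 - 2 = 96 - 2 = 94)
((-3*(-2) + 5) + g)*t = ((-3*(-2) + 5) - 360)*94 = ((6 + 5) - 360)*94 = (11 - 360)*94 = -349*94 = -32806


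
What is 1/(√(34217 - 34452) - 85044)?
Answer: -85044/7232482171 - I*√235/7232482171 ≈ -1.1759e-5 - 2.1196e-9*I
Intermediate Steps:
1/(√(34217 - 34452) - 85044) = 1/(√(-235) - 85044) = 1/(I*√235 - 85044) = 1/(-85044 + I*√235)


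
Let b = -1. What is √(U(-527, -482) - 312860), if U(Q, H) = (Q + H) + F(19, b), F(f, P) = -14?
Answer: I*√313883 ≈ 560.25*I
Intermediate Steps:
U(Q, H) = -14 + H + Q (U(Q, H) = (Q + H) - 14 = (H + Q) - 14 = -14 + H + Q)
√(U(-527, -482) - 312860) = √((-14 - 482 - 527) - 312860) = √(-1023 - 312860) = √(-313883) = I*√313883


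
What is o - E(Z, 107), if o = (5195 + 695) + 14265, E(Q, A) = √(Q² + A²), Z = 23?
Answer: 20155 - √11978 ≈ 20046.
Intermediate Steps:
E(Q, A) = √(A² + Q²)
o = 20155 (o = 5890 + 14265 = 20155)
o - E(Z, 107) = 20155 - √(107² + 23²) = 20155 - √(11449 + 529) = 20155 - √11978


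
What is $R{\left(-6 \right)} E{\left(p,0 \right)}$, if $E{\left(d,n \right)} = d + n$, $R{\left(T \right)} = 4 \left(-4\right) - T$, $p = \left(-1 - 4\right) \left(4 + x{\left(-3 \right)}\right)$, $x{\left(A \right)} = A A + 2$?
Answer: $750$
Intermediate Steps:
$x{\left(A \right)} = 2 + A^{2}$ ($x{\left(A \right)} = A^{2} + 2 = 2 + A^{2}$)
$p = -75$ ($p = \left(-1 - 4\right) \left(4 + \left(2 + \left(-3\right)^{2}\right)\right) = - 5 \left(4 + \left(2 + 9\right)\right) = - 5 \left(4 + 11\right) = \left(-5\right) 15 = -75$)
$R{\left(T \right)} = -16 - T$
$R{\left(-6 \right)} E{\left(p,0 \right)} = \left(-16 - -6\right) \left(-75 + 0\right) = \left(-16 + 6\right) \left(-75\right) = \left(-10\right) \left(-75\right) = 750$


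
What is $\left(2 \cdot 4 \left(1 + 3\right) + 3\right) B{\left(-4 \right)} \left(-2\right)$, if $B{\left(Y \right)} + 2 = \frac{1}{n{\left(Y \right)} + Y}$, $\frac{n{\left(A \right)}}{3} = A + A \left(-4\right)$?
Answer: $\frac{2205}{16} \approx 137.81$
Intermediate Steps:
$n{\left(A \right)} = - 9 A$ ($n{\left(A \right)} = 3 \left(A + A \left(-4\right)\right) = 3 \left(A - 4 A\right) = 3 \left(- 3 A\right) = - 9 A$)
$B{\left(Y \right)} = -2 - \frac{1}{8 Y}$ ($B{\left(Y \right)} = -2 + \frac{1}{- 9 Y + Y} = -2 + \frac{1}{\left(-8\right) Y} = -2 - \frac{1}{8 Y}$)
$\left(2 \cdot 4 \left(1 + 3\right) + 3\right) B{\left(-4 \right)} \left(-2\right) = \left(2 \cdot 4 \left(1 + 3\right) + 3\right) \left(-2 - \frac{1}{8 \left(-4\right)}\right) \left(-2\right) = \left(2 \cdot 4 \cdot 4 + 3\right) \left(-2 - - \frac{1}{32}\right) \left(-2\right) = \left(2 \cdot 16 + 3\right) \left(-2 + \frac{1}{32}\right) \left(-2\right) = \left(32 + 3\right) \left(- \frac{63}{32}\right) \left(-2\right) = 35 \left(- \frac{63}{32}\right) \left(-2\right) = \left(- \frac{2205}{32}\right) \left(-2\right) = \frac{2205}{16}$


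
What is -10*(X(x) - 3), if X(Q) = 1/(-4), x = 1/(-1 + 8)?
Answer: 65/2 ≈ 32.500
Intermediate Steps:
x = ⅐ (x = 1/7 = ⅐ ≈ 0.14286)
X(Q) = -¼
-10*(X(x) - 3) = -10*(-¼ - 3) = -10*(-13/4) = 65/2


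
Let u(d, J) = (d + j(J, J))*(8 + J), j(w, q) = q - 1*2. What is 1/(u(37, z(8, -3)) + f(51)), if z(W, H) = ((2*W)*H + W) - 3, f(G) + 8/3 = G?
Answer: 3/985 ≈ 0.0030457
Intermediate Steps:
f(G) = -8/3 + G
j(w, q) = -2 + q (j(w, q) = q - 2 = -2 + q)
z(W, H) = -3 + W + 2*H*W (z(W, H) = (2*H*W + W) - 3 = (W + 2*H*W) - 3 = -3 + W + 2*H*W)
u(d, J) = (8 + J)*(-2 + J + d) (u(d, J) = (d + (-2 + J))*(8 + J) = (-2 + J + d)*(8 + J) = (8 + J)*(-2 + J + d))
1/(u(37, z(8, -3)) + f(51)) = 1/((-16 + (-3 + 8 + 2*(-3)*8)**2 + 6*(-3 + 8 + 2*(-3)*8) + 8*37 + (-3 + 8 + 2*(-3)*8)*37) + (-8/3 + 51)) = 1/((-16 + (-3 + 8 - 48)**2 + 6*(-3 + 8 - 48) + 296 + (-3 + 8 - 48)*37) + 145/3) = 1/((-16 + (-43)**2 + 6*(-43) + 296 - 43*37) + 145/3) = 1/((-16 + 1849 - 258 + 296 - 1591) + 145/3) = 1/(280 + 145/3) = 1/(985/3) = 3/985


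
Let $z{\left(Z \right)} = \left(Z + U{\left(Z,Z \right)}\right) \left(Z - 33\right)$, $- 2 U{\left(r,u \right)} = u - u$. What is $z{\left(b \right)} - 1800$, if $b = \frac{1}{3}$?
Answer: $- \frac{16298}{9} \approx -1810.9$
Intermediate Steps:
$U{\left(r,u \right)} = 0$ ($U{\left(r,u \right)} = - \frac{u - u}{2} = \left(- \frac{1}{2}\right) 0 = 0$)
$b = \frac{1}{3} \approx 0.33333$
$z{\left(Z \right)} = Z \left(-33 + Z\right)$ ($z{\left(Z \right)} = \left(Z + 0\right) \left(Z - 33\right) = Z \left(-33 + Z\right)$)
$z{\left(b \right)} - 1800 = \frac{-33 + \frac{1}{3}}{3} - 1800 = \frac{1}{3} \left(- \frac{98}{3}\right) - 1800 = - \frac{98}{9} - 1800 = - \frac{16298}{9}$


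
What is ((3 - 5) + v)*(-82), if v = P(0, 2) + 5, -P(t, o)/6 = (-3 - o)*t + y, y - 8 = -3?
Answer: 2214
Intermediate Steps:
y = 5 (y = 8 - 3 = 5)
P(t, o) = -30 - 6*t*(-3 - o) (P(t, o) = -6*((-3 - o)*t + 5) = -6*(t*(-3 - o) + 5) = -6*(5 + t*(-3 - o)) = -30 - 6*t*(-3 - o))
v = -25 (v = (-30 + 18*0 + 6*2*0) + 5 = (-30 + 0 + 0) + 5 = -30 + 5 = -25)
((3 - 5) + v)*(-82) = ((3 - 5) - 25)*(-82) = (-2 - 25)*(-82) = -27*(-82) = 2214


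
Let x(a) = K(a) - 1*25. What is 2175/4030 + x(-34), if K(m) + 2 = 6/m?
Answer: -364977/13702 ≈ -26.637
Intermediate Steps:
K(m) = -2 + 6/m
x(a) = -27 + 6/a (x(a) = (-2 + 6/a) - 1*25 = (-2 + 6/a) - 25 = -27 + 6/a)
2175/4030 + x(-34) = 2175/4030 + (-27 + 6/(-34)) = 2175*(1/4030) + (-27 + 6*(-1/34)) = 435/806 + (-27 - 3/17) = 435/806 - 462/17 = -364977/13702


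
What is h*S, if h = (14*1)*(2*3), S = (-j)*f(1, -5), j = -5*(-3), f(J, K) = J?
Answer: -1260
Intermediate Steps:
j = 15
S = -15 (S = -1*15*1 = -15*1 = -15)
h = 84 (h = 14*6 = 84)
h*S = 84*(-15) = -1260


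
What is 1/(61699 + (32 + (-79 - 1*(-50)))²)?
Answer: 1/61708 ≈ 1.6205e-5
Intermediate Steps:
1/(61699 + (32 + (-79 - 1*(-50)))²) = 1/(61699 + (32 + (-79 + 50))²) = 1/(61699 + (32 - 29)²) = 1/(61699 + 3²) = 1/(61699 + 9) = 1/61708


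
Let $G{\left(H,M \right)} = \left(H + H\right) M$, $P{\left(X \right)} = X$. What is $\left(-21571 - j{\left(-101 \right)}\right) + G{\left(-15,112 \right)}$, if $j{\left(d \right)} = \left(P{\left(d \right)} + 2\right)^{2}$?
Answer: $-34732$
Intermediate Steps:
$G{\left(H,M \right)} = 2 H M$
$j{\left(d \right)} = \left(2 + d\right)^{2}$ ($j{\left(d \right)} = \left(d + 2\right)^{2} = \left(2 + d\right)^{2}$)
$\left(-21571 - j{\left(-101 \right)}\right) + G{\left(-15,112 \right)} = \left(-21571 - \left(2 - 101\right)^{2}\right) + 2 \left(-15\right) 112 = \left(-21571 - \left(-99\right)^{2}\right) - 3360 = \left(-21571 - 9801\right) - 3360 = -31372 - 3360 = -34732$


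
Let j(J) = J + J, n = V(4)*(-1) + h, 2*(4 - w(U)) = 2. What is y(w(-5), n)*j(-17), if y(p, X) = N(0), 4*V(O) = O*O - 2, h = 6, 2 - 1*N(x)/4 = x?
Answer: -272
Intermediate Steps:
N(x) = 8 - 4*x
w(U) = 3 (w(U) = 4 - ½*2 = 4 - 1 = 3)
V(O) = -½ + O²/4 (V(O) = (O*O - 2)/4 = (O² - 2)/4 = (-2 + O²)/4 = -½ + O²/4)
n = 5/2 (n = (-½ + (¼)*4²)*(-1) + 6 = (-½ + (¼)*16)*(-1) + 6 = (-½ + 4)*(-1) + 6 = (7/2)*(-1) + 6 = -7/2 + 6 = 5/2 ≈ 2.5000)
y(p, X) = 8 (y(p, X) = 8 - 4*0 = 8 + 0 = 8)
j(J) = 2*J
y(w(-5), n)*j(-17) = 8*(2*(-17)) = 8*(-34) = -272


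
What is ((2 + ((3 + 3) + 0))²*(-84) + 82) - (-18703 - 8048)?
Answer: 21457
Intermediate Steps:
((2 + ((3 + 3) + 0))²*(-84) + 82) - (-18703 - 8048) = ((2 + (6 + 0))²*(-84) + 82) - 1*(-26751) = ((2 + 6)²*(-84) + 82) + 26751 = (8²*(-84) + 82) + 26751 = (64*(-84) + 82) + 26751 = (-5376 + 82) + 26751 = -5294 + 26751 = 21457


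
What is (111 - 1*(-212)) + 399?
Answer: 722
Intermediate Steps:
(111 - 1*(-212)) + 399 = (111 + 212) + 399 = 323 + 399 = 722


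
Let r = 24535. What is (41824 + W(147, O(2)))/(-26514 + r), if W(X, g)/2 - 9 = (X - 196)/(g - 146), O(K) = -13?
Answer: -6652976/314661 ≈ -21.143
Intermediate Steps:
W(X, g) = 18 + 2*(-196 + X)/(-146 + g) (W(X, g) = 18 + 2*((X - 196)/(g - 146)) = 18 + 2*((-196 + X)/(-146 + g)) = 18 + 2*(-196 + X)/(-146 + g))
(41824 + W(147, O(2)))/(-26514 + r) = (41824 + 2*(-1510 + 147 + 9*(-13))/(-146 - 13))/(-26514 + 24535) = (41824 + 2*(-1510 + 147 - 117)/(-159))/(-1979) = (41824 + 2*(-1/159)*(-1480))*(-1/1979) = (41824 + 2960/159)*(-1/1979) = (6652976/159)*(-1/1979) = -6652976/314661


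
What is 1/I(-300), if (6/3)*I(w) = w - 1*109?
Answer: -2/409 ≈ -0.0048900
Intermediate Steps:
I(w) = -109/2 + w/2 (I(w) = (w - 1*109)/2 = (w - 109)/2 = (-109 + w)/2 = -109/2 + w/2)
1/I(-300) = 1/(-109/2 + (½)*(-300)) = 1/(-109/2 - 150) = 1/(-409/2) = -2/409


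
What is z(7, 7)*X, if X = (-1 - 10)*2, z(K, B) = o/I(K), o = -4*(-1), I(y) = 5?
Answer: -88/5 ≈ -17.600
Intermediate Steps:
o = 4
z(K, B) = 4/5
X = -22 (X = -11*2 = -22)
z(7, 7)*X = (4/5)*(-22) = -88/5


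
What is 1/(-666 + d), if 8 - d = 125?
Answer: -1/783 ≈ -0.0012771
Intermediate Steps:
d = -117 (d = 8 - 1*125 = 8 - 125 = -117)
1/(-666 + d) = 1/(-666 - 117) = 1/(-783) = -1/783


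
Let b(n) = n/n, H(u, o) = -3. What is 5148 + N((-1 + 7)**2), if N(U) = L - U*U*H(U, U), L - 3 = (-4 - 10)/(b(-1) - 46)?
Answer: 406769/45 ≈ 9039.3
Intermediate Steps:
b(n) = 1
L = 149/45 (L = 3 + (-4 - 10)/(1 - 46) = 3 - 14/(-45) = 3 - 14*(-1/45) = 3 + 14/45 = 149/45 ≈ 3.3111)
N(U) = 149/45 + 3*U**2 (N(U) = 149/45 - U*U*(-3) = 149/45 - U**2*(-3) = 149/45 - (-3)*U**2 = 149/45 + 3*U**2)
5148 + N((-1 + 7)**2) = 5148 + (149/45 + 3*((-1 + 7)**2)**2) = 5148 + (149/45 + 3*(6**2)**2) = 5148 + (149/45 + 3*36**2) = 5148 + (149/45 + 3*1296) = 5148 + (149/45 + 3888) = 5148 + 175109/45 = 406769/45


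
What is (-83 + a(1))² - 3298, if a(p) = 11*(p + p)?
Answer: 423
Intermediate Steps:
a(p) = 22*p (a(p) = 11*(2*p) = 22*p)
(-83 + a(1))² - 3298 = (-83 + 22*1)² - 3298 = (-83 + 22)² - 3298 = (-61)² - 3298 = 3721 - 3298 = 423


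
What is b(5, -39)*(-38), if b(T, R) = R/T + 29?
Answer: -4028/5 ≈ -805.60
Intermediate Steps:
b(T, R) = 29 + R/T (b(T, R) = R/T + 29 = 29 + R/T)
b(5, -39)*(-38) = (29 - 39/5)*(-38) = (106/5)*(-38) = -4028/5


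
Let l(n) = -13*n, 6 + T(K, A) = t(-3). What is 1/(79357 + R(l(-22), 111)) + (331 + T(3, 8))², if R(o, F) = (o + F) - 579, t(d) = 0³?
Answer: 8362859376/79175 ≈ 1.0563e+5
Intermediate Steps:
t(d) = 0
T(K, A) = -6 (T(K, A) = -6 + 0 = -6)
R(o, F) = -579 + F + o (R(o, F) = (F + o) - 579 = -579 + F + o)
1/(79357 + R(l(-22), 111)) + (331 + T(3, 8))² = 1/(79357 + (-579 + 111 - 13*(-22))) + (331 - 6)² = 1/(79357 + (-579 + 111 + 286)) + 325² = 1/(79357 - 182) + 105625 = 1/79175 + 105625 = 8362859376/79175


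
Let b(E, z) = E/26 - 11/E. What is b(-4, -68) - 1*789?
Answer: -40893/52 ≈ -786.40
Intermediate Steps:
b(E, z) = -11/E + E/26 (b(E, z) = E*(1/26) - 11/E = E/26 - 11/E = -11/E + E/26)
b(-4, -68) - 1*789 = (-11/(-4) + (1/26)*(-4)) - 1*789 = (-11*(-¼) - 2/13) - 789 = (11/4 - 2/13) - 789 = 135/52 - 789 = -40893/52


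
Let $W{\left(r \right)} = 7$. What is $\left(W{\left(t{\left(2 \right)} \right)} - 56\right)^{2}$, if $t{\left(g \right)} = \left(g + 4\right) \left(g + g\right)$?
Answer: $2401$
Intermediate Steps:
$t{\left(g \right)} = 2 g \left(4 + g\right)$ ($t{\left(g \right)} = \left(4 + g\right) 2 g = 2 g \left(4 + g\right)$)
$\left(W{\left(t{\left(2 \right)} \right)} - 56\right)^{2} = \left(7 - 56\right)^{2} = \left(-49\right)^{2} = 2401$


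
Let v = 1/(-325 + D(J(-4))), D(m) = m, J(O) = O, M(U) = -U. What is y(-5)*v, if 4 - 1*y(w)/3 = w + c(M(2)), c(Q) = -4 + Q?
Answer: -45/329 ≈ -0.13678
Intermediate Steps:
v = -1/329 (v = 1/(-325 - 4) = 1/(-329) = -1/329 ≈ -0.0030395)
y(w) = 30 - 3*w (y(w) = 12 - 3*(w + (-4 - 1*2)) = 12 - 3*(w + (-4 - 2)) = 12 - 3*(w - 6) = 12 - 3*(-6 + w) = 12 + (18 - 3*w) = 30 - 3*w)
y(-5)*v = (30 - 3*(-5))*(-1/329) = (30 + 15)*(-1/329) = 45*(-1/329) = -45/329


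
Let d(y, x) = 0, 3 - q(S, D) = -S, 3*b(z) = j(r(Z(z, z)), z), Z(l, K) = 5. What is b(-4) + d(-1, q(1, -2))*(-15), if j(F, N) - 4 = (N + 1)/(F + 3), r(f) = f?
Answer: 29/24 ≈ 1.2083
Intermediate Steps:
j(F, N) = 4 + (1 + N)/(3 + F) (j(F, N) = 4 + (N + 1)/(F + 3) = 4 + (1 + N)/(3 + F))
b(z) = 11/8 + z/24 (b(z) = ((13 + z + 4*5)/(3 + 5))/3 = ((13 + z + 20)/8)/3 = ((33 + z)/8)/3 = (33/8 + z/8)/3 = 11/8 + z/24)
q(S, D) = 3 + S (q(S, D) = 3 - (-1)*S = 3 + S)
b(-4) + d(-1, q(1, -2))*(-15) = (11/8 + (1/24)*(-4)) + 0*(-15) = (11/8 - ⅙) + 0 = 29/24 + 0 = 29/24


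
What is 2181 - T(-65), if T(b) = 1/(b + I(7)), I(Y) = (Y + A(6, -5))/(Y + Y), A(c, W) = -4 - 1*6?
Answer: 1991267/913 ≈ 2181.0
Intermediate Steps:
A(c, W) = -10 (A(c, W) = -4 - 6 = -10)
I(Y) = (-10 + Y)/(2*Y) (I(Y) = (Y - 10)/(Y + Y) = (-10 + Y)/((2*Y)) = (-10 + Y)*(1/(2*Y)) = (-10 + Y)/(2*Y))
T(b) = 1/(-3/14 + b) (T(b) = 1/(b + (1/2)*(-10 + 7)/7) = 1/(b + (1/2)*(1/7)*(-3)) = 1/(b - 3/14) = 1/(-3/14 + b))
2181 - T(-65) = 2181 - 14/(-3 + 14*(-65)) = 2181 - 14/(-3 - 910) = 2181 - 14/(-913) = 2181 - 14*(-1)/913 = 2181 - 1*(-14/913) = 2181 + 14/913 = 1991267/913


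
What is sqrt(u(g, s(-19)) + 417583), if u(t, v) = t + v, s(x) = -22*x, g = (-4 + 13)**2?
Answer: sqrt(418082) ≈ 646.59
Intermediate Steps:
g = 81 (g = 9**2 = 81)
sqrt(u(g, s(-19)) + 417583) = sqrt((81 - 22*(-19)) + 417583) = sqrt((81 + 418) + 417583) = sqrt(499 + 417583) = sqrt(418082)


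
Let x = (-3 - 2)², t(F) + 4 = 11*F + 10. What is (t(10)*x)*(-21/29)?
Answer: -2100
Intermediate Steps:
t(F) = 6 + 11*F (t(F) = -4 + (11*F + 10) = -4 + (10 + 11*F) = 6 + 11*F)
x = 25 (x = (-5)² = 25)
(t(10)*x)*(-21/29) = ((6 + 11*10)*25)*(-21/29) = ((6 + 110)*25)*(-21*1/29) = (116*25)*(-21/29) = 2900*(-21/29) = -2100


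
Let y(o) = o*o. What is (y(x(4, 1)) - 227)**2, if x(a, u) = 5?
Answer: 40804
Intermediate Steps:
y(o) = o**2
(y(x(4, 1)) - 227)**2 = (5**2 - 227)**2 = (25 - 227)**2 = (-202)**2 = 40804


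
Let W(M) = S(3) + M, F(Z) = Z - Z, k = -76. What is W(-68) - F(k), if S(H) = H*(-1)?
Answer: -71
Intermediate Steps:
S(H) = -H
F(Z) = 0
W(M) = -3 + M (W(M) = -1*3 + M = -3 + M)
W(-68) - F(k) = (-3 - 68) - 1*0 = -71 + 0 = -71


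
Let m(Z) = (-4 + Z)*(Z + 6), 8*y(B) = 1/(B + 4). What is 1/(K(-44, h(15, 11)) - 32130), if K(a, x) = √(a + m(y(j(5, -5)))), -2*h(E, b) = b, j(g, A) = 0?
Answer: -10967040/352371018389 - 32*I*√69567/1057113055167 ≈ -3.1124e-5 - 7.9842e-9*I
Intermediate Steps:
h(E, b) = -b/2
y(B) = 1/(8*(4 + B)) (y(B) = 1/(8*(B + 4)) = 1/(8*(4 + B)))
m(Z) = (-4 + Z)*(6 + Z)
K(a, x) = √(-24511/1024 + a) (K(a, x) = √(a + (-24 + (1/(8*(4 + 0)))² + 2*(1/(8*(4 + 0))))) = √(a + (-24 + ((⅛)/4)² + 2*((⅛)/4))) = √(a + (-24 + ((⅛)*(¼))² + 2*((⅛)*(¼)))) = √(a + (-24 + (1/32)² + 2*(1/32))) = √(a + (-24 + 1/1024 + 1/16)) = √(a - 24511/1024) = √(-24511/1024 + a))
1/(K(-44, h(15, 11)) - 32130) = 1/(√(-24511 + 1024*(-44))/32 - 32130) = 1/(√(-24511 - 45056)/32 - 32130) = 1/(√(-69567)/32 - 32130) = 1/((I*√69567)/32 - 32130) = 1/(I*√69567/32 - 32130) = 1/(-32130 + I*√69567/32)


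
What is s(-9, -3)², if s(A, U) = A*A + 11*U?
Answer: 2304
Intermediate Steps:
s(A, U) = A² + 11*U
s(-9, -3)² = ((-9)² + 11*(-3))² = (81 - 33)² = 48² = 2304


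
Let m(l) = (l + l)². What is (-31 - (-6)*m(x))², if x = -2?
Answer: 4225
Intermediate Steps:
m(l) = 4*l² (m(l) = (2*l)² = 4*l²)
(-31 - (-6)*m(x))² = (-31 - (-6)*4*(-2)²)² = (-31 - (-6)*4*4)² = (-31 - (-6)*16)² = (-31 - 1*(-96))² = (-31 + 96)² = 65² = 4225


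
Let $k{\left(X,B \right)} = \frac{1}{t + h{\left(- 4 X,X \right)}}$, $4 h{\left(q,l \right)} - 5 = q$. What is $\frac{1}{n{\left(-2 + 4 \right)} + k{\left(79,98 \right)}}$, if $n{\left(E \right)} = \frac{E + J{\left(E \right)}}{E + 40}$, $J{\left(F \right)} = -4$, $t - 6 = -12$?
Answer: $- \frac{7035}{419} \approx -16.79$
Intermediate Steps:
$t = -6$ ($t = 6 - 12 = -6$)
$h{\left(q,l \right)} = \frac{5}{4} + \frac{q}{4}$
$k{\left(X,B \right)} = \frac{1}{- \frac{19}{4} - X}$ ($k{\left(X,B \right)} = \frac{1}{-6 + \left(\frac{5}{4} + \frac{\left(-4\right) X}{4}\right)} = \frac{1}{-6 - \left(- \frac{5}{4} + X\right)} = \frac{1}{- \frac{19}{4} - X}$)
$n{\left(E \right)} = \frac{-4 + E}{40 + E}$ ($n{\left(E \right)} = \frac{E - 4}{E + 40} = \frac{-4 + E}{40 + E}$)
$\frac{1}{n{\left(-2 + 4 \right)} + k{\left(79,98 \right)}} = \frac{1}{\frac{-4 + \left(-2 + 4\right)}{40 + \left(-2 + 4\right)} + \frac{4}{-19 - 316}} = \frac{1}{\frac{-4 + 2}{40 + 2} + \frac{4}{-19 - 316}} = \frac{1}{\frac{1}{42} \left(-2\right) + \frac{4}{-335}} = \frac{1}{\frac{1}{42} \left(-2\right) + 4 \left(- \frac{1}{335}\right)} = \frac{1}{- \frac{1}{21} - \frac{4}{335}} = \frac{1}{- \frac{419}{7035}} = - \frac{7035}{419}$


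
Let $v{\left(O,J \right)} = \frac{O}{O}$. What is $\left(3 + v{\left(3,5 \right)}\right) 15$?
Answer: $60$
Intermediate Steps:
$v{\left(O,J \right)} = 1$
$\left(3 + v{\left(3,5 \right)}\right) 15 = \left(3 + 1\right) 15 = 4 \cdot 15 = 60$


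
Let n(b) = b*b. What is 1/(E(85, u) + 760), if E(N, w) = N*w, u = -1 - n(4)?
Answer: -1/685 ≈ -0.0014599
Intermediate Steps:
n(b) = b²
u = -17 (u = -1 - 1*4² = -1 - 1*16 = -1 - 16 = -17)
1/(E(85, u) + 760) = 1/(85*(-17) + 760) = 1/(-1445 + 760) = 1/(-685) = -1/685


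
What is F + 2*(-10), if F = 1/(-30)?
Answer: -601/30 ≈ -20.033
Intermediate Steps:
F = -1/30 ≈ -0.033333
F + 2*(-10) = -1/30 + 2*(-10) = -1/30 - 20 = -601/30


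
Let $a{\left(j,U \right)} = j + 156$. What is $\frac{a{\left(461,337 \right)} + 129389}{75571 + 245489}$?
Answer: $\frac{65003}{160530} \approx 0.40493$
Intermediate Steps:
$a{\left(j,U \right)} = 156 + j$
$\frac{a{\left(461,337 \right)} + 129389}{75571 + 245489} = \frac{\left(156 + 461\right) + 129389}{75571 + 245489} = \frac{617 + 129389}{321060} = 130006 \cdot \frac{1}{321060} = \frac{65003}{160530}$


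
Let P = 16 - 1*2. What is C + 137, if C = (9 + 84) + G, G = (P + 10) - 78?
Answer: 176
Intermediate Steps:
P = 14 (P = 16 - 2 = 14)
G = -54 (G = (14 + 10) - 78 = 24 - 78 = -54)
C = 39 (C = (9 + 84) - 54 = 93 - 54 = 39)
C + 137 = 39 + 137 = 176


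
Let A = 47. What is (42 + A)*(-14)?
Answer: -1246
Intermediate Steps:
(42 + A)*(-14) = (42 + 47)*(-14) = 89*(-14) = -1246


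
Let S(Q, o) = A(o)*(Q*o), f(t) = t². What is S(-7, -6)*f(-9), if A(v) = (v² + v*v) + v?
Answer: 224532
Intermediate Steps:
A(v) = v + 2*v² (A(v) = (v² + v²) + v = 2*v² + v = v + 2*v²)
S(Q, o) = Q*o²*(1 + 2*o) (S(Q, o) = (o*(1 + 2*o))*(Q*o) = Q*o²*(1 + 2*o))
S(-7, -6)*f(-9) = -7*(-6)²*(1 + 2*(-6))*(-9)² = -7*36*(1 - 12)*81 = -7*36*(-11)*81 = 2772*81 = 224532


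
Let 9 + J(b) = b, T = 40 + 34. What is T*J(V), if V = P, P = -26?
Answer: -2590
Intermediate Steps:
T = 74
V = -26
J(b) = -9 + b
T*J(V) = 74*(-9 - 26) = 74*(-35) = -2590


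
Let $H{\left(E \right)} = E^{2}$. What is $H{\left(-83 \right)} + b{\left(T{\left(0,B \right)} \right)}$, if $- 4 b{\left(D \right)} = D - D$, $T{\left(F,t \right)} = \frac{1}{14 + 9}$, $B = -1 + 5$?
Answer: $6889$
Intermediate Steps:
$B = 4$
$T{\left(F,t \right)} = \frac{1}{23}$
$b{\left(D \right)} = 0$ ($b{\left(D \right)} = - \frac{D - D}{4} = \left(- \frac{1}{4}\right) 0 = 0$)
$H{\left(-83 \right)} + b{\left(T{\left(0,B \right)} \right)} = \left(-83\right)^{2} + 0 = 6889 + 0 = 6889$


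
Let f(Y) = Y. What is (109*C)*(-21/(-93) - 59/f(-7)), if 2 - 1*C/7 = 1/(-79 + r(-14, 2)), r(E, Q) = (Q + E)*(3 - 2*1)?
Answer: 37460466/2821 ≈ 13279.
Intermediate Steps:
r(E, Q) = E + Q (r(E, Q) = (E + Q)*(3 - 2) = (E + Q)*1 = E + Q)
C = 183/13 (C = 14 - 7/(-79 + (-14 + 2)) = 14 - 7/(-79 - 12) = 14 - 7/(-91) = 14 - 7*(-1/91) = 14 + 1/13 = 183/13 ≈ 14.077)
(109*C)*(-21/(-93) - 59/f(-7)) = (109*(183/13))*(-21/(-93) - 59/(-7)) = 19947*(-21*(-1/93) - 59*(-⅐))/13 = 19947*(7/31 + 59/7)/13 = (19947/13)*(1878/217) = 37460466/2821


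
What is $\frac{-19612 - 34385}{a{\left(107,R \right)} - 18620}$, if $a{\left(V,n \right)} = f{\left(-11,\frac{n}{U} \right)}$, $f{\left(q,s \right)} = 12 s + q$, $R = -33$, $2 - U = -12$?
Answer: $\frac{377979}{130615} \approx 2.8938$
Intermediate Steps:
$U = 14$ ($U = 2 - -12 = 2 + 12 = 14$)
$f{\left(q,s \right)} = q + 12 s$
$a{\left(V,n \right)} = -11 + \frac{6 n}{7}$ ($a{\left(V,n \right)} = -11 + 12 \frac{n}{14} = -11 + \frac{6 n}{7}$)
$\frac{-19612 - 34385}{a{\left(107,R \right)} - 18620} = \frac{-19612 - 34385}{\left(-11 + \frac{6}{7} \left(-33\right)\right) - 18620} = - \frac{53997}{\left(-11 - \frac{198}{7}\right) - 18620} = - \frac{53997}{- \frac{275}{7} - 18620} = - \frac{53997}{- \frac{130615}{7}} = \left(-53997\right) \left(- \frac{7}{130615}\right) = \frac{377979}{130615}$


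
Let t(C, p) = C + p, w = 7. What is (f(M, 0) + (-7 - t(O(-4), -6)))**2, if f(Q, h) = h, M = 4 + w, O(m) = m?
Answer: 9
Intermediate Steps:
M = 11 (M = 4 + 7 = 11)
(f(M, 0) + (-7 - t(O(-4), -6)))**2 = (0 + (-7 - (-4 - 6)))**2 = (0 + (-7 - 1*(-10)))**2 = (0 + (-7 + 10))**2 = (0 + 3)**2 = 3**2 = 9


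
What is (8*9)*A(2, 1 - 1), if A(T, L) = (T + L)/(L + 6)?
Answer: 24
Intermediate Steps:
A(T, L) = (L + T)/(6 + L)
(8*9)*A(2, 1 - 1) = (8*9)*(((1 - 1) + 2)/(6 + (1 - 1))) = 72*((0 + 2)/(6 + 0)) = 72*(2/6) = 72*((⅙)*2) = 72*(⅓) = 24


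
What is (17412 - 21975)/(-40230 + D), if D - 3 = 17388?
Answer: 1521/7613 ≈ 0.19979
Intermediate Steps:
D = 17391 (D = 3 + 17388 = 17391)
(17412 - 21975)/(-40230 + D) = (17412 - 21975)/(-40230 + 17391) = -4563/(-22839) = -4563*(-1/22839) = 1521/7613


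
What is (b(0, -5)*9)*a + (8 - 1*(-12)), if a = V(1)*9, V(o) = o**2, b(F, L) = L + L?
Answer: -790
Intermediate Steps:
b(F, L) = 2*L
a = 9 (a = 1**2*9 = 1*9 = 9)
(b(0, -5)*9)*a + (8 - 1*(-12)) = ((2*(-5))*9)*9 + (8 - 1*(-12)) = -10*9*9 + (8 + 12) = -90*9 + 20 = -810 + 20 = -790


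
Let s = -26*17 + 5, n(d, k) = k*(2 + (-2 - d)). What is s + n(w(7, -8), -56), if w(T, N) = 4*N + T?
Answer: -1837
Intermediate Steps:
w(T, N) = T + 4*N
n(d, k) = -d*k (n(d, k) = k*(-d) = -d*k)
s = -437 (s = -442 + 5 = -437)
s + n(w(7, -8), -56) = -437 - 1*(7 + 4*(-8))*(-56) = -437 - 1*(7 - 32)*(-56) = -437 - 1*(-25)*(-56) = -437 - 1400 = -1837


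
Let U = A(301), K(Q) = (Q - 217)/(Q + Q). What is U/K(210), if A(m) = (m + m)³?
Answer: -13090032480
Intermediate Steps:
K(Q) = (-217 + Q)/(2*Q) (K(Q) = (-217 + Q)/((2*Q)) = (-217 + Q)*(1/(2*Q)) = (-217 + Q)/(2*Q))
A(m) = 8*m³ (A(m) = (2*m)³ = 8*m³)
U = 218167208 (U = 8*301³ = 8*27270901 = 218167208)
U/K(210) = 218167208/(((½)*(-217 + 210)/210)) = 218167208/(((½)*(1/210)*(-7))) = 218167208/(-1/60) = 218167208*(-60) = -13090032480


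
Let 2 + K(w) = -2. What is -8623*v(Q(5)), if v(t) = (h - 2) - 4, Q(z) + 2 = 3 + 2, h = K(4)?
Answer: 86230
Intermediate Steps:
K(w) = -4 (K(w) = -2 - 2 = -4)
h = -4
Q(z) = 3 (Q(z) = -2 + (3 + 2) = -2 + 5 = 3)
v(t) = -10 (v(t) = (-4 - 2) - 4 = -6 - 4 = -10)
-8623*v(Q(5)) = -8623*(-10) = 86230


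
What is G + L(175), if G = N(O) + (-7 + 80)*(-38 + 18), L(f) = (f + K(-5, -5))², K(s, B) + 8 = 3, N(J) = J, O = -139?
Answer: 27301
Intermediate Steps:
K(s, B) = -5 (K(s, B) = -8 + 3 = -5)
L(f) = (-5 + f)² (L(f) = (f - 5)² = (-5 + f)²)
G = -1599 (G = -139 + (-7 + 80)*(-38 + 18) = -139 + 73*(-20) = -139 - 1460 = -1599)
G + L(175) = -1599 + (-5 + 175)² = -1599 + 170² = -1599 + 28900 = 27301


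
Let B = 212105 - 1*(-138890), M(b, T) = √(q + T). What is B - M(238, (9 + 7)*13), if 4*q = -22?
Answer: 350995 - 9*√10/2 ≈ 3.5098e+5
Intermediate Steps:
q = -11/2 (q = (¼)*(-22) = -11/2 ≈ -5.5000)
M(b, T) = √(-11/2 + T)
B = 350995 (B = 212105 + 138890 = 350995)
B - M(238, (9 + 7)*13) = 350995 - √(-22 + 4*((9 + 7)*13))/2 = 350995 - √(-22 + 4*(16*13))/2 = 350995 - √(-22 + 4*208)/2 = 350995 - √(-22 + 832)/2 = 350995 - √810/2 = 350995 - 9*√10/2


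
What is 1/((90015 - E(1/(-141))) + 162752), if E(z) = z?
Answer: 141/35640148 ≈ 3.9562e-6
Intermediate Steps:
1/((90015 - E(1/(-141))) + 162752) = 1/((90015 - 1/(-141)) + 162752) = 1/((90015 - 1*(-1/141)) + 162752) = 1/((90015 + 1/141) + 162752) = 1/(12692116/141 + 162752) = 1/(35640148/141) = 141/35640148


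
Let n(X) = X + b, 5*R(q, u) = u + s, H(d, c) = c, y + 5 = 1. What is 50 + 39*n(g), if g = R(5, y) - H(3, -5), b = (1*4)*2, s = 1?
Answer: 2668/5 ≈ 533.60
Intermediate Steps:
y = -4 (y = -5 + 1 = -4)
R(q, u) = ⅕ + u/5 (R(q, u) = (u + 1)/5 = (1 + u)/5 = ⅕ + u/5)
b = 8 (b = 4*2 = 8)
g = 22/5 (g = (⅕ + (⅕)*(-4)) - 1*(-5) = (⅕ - ⅘) + 5 = -⅗ + 5 = 22/5 ≈ 4.4000)
n(X) = 8 + X (n(X) = X + 8 = 8 + X)
50 + 39*n(g) = 50 + 39*(8 + 22/5) = 50 + 39*(62/5) = 50 + 2418/5 = 2668/5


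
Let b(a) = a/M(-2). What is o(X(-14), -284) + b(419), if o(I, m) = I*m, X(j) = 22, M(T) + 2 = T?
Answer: -25411/4 ≈ -6352.8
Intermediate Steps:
M(T) = -2 + T
b(a) = -a/4 (b(a) = a/(-2 - 2) = a/(-4) = a*(-¼) = -a/4)
o(X(-14), -284) + b(419) = 22*(-284) - ¼*419 = -6248 - 419/4 = -25411/4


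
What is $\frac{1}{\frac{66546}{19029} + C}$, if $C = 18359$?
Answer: $\frac{6343}{116473319} \approx 5.4459 \cdot 10^{-5}$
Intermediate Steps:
$\frac{1}{\frac{66546}{19029} + C} = \frac{1}{\frac{66546}{19029} + 18359} = \frac{1}{66546 \cdot \frac{1}{19029} + 18359} = \frac{1}{\frac{22182}{6343} + 18359} = \frac{1}{\frac{116473319}{6343}} = \frac{6343}{116473319}$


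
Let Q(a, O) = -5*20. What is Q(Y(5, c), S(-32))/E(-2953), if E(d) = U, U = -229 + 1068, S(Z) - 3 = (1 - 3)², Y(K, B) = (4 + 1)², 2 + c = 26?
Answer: -100/839 ≈ -0.11919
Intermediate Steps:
c = 24 (c = -2 + 26 = 24)
Y(K, B) = 25 (Y(K, B) = 5² = 25)
S(Z) = 7 (S(Z) = 3 + (1 - 3)² = 3 + (-2)² = 3 + 4 = 7)
U = 839
E(d) = 839
Q(a, O) = -100
Q(Y(5, c), S(-32))/E(-2953) = -100/839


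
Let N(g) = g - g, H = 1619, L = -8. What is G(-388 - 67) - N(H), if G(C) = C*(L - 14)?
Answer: 10010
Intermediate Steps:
G(C) = -22*C (G(C) = C*(-8 - 14) = C*(-22) = -22*C)
N(g) = 0
G(-388 - 67) - N(H) = -22*(-388 - 67) - 1*0 = -22*(-455) + 0 = 10010 + 0 = 10010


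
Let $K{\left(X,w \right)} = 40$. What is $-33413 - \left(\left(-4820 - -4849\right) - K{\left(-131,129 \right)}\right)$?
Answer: $-33402$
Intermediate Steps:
$-33413 - \left(\left(-4820 - -4849\right) - K{\left(-131,129 \right)}\right) = -33413 - \left(\left(-4820 - -4849\right) - 40\right) = -33413 - \left(\left(-4820 + 4849\right) - 40\right) = -33413 - \left(29 - 40\right) = -33413 - -11 = -33413 + 11 = -33402$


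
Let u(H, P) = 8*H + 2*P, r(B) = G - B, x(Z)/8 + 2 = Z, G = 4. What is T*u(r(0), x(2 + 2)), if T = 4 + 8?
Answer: 768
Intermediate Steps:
x(Z) = -16 + 8*Z
r(B) = 4 - B
u(H, P) = 2*P + 8*H
T = 12
T*u(r(0), x(2 + 2)) = 12*(2*(-16 + 8*(2 + 2)) + 8*(4 - 1*0)) = 12*(2*(-16 + 8*4) + 8*(4 + 0)) = 12*(2*(-16 + 32) + 8*4) = 12*(2*16 + 32) = 12*(32 + 32) = 12*64 = 768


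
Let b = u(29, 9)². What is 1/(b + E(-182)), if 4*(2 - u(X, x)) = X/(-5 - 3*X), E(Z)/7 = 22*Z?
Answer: -135424/3795078647 ≈ -3.5684e-5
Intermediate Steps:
E(Z) = 154*Z (E(Z) = 7*(22*Z) = 154*Z)
u(X, x) = 2 - X/(4*(-5 - 3*X))
b = 585225/135424 (b = (5*(8 + 5*29)/(4*(5 + 3*29)))² = (5*(8 + 145)/(4*(5 + 87)))² = ((5/4)*153/92)² = ((5/4)*(1/92)*153)² = (765/368)² = 585225/135424 ≈ 4.3214)
1/(b + E(-182)) = 1/(585225/135424 + 154*(-182)) = 1/(585225/135424 - 28028) = 1/(-3795078647/135424) = -135424/3795078647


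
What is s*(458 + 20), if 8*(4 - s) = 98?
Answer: -7887/2 ≈ -3943.5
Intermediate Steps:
s = -33/4 (s = 4 - ⅛*98 = 4 - 49/4 = -33/4 ≈ -8.2500)
s*(458 + 20) = -33*(458 + 20)/4 = -33/4*478 = -7887/2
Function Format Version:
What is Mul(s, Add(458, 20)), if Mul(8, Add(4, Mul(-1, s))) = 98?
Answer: Rational(-7887, 2) ≈ -3943.5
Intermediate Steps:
s = Rational(-33, 4) (s = Add(4, Mul(Rational(-1, 8), 98)) = Add(4, Rational(-49, 4)) = Rational(-33, 4) ≈ -8.2500)
Mul(s, Add(458, 20)) = Mul(Rational(-33, 4), Add(458, 20)) = Mul(Rational(-33, 4), 478) = Rational(-7887, 2)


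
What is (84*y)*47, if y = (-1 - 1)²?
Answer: 15792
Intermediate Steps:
y = 4 (y = (-2)² = 4)
(84*y)*47 = (84*4)*47 = 336*47 = 15792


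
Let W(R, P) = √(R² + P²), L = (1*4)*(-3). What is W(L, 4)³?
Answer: 640*√10 ≈ 2023.9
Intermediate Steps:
L = -12 (L = 4*(-3) = -12)
W(R, P) = √(P² + R²)
W(L, 4)³ = (√(4² + (-12)²))³ = (√(16 + 144))³ = (√160)³ = (4*√10)³ = 640*√10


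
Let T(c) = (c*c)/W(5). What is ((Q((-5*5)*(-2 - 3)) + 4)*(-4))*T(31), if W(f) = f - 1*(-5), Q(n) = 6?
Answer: -3844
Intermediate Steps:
W(f) = 5 + f (W(f) = f + 5 = 5 + f)
T(c) = c**2/10 (T(c) = (c*c)/(5 + 5) = c**2/10)
((Q((-5*5)*(-2 - 3)) + 4)*(-4))*T(31) = ((6 + 4)*(-4))*((1/10)*31**2) = (10*(-4))*((1/10)*961) = -40*961/10 = -3844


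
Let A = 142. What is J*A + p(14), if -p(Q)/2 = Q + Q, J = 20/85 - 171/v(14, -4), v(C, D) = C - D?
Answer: -23317/17 ≈ -1371.6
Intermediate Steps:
J = -315/34 (J = 20/85 - 171/(14 - 1*(-4)) = 20*(1/85) - 171/(14 + 4) = 4/17 - 171/18 = 4/17 - 171*1/18 = 4/17 - 19/2 = -315/34 ≈ -9.2647)
p(Q) = -4*Q (p(Q) = -2*(Q + Q) = -4*Q)
J*A + p(14) = -315/34*142 - 4*14 = -22365/17 - 56 = -23317/17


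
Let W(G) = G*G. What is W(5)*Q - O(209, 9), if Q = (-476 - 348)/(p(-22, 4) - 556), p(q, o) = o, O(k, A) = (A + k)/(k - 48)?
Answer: 17371/483 ≈ 35.965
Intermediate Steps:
O(k, A) = (A + k)/(-48 + k)
Q = 103/69 (Q = (-476 - 348)/(4 - 556) = -824/(-552) = -824*(-1/552) = 103/69 ≈ 1.4928)
W(G) = G**2
W(5)*Q - O(209, 9) = 5**2*(103/69) - (9 + 209)/(-48 + 209) = 25*(103/69) - 218/161 = 2575/69 - 218/161 = 17371/483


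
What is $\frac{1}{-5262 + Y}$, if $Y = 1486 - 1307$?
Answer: $- \frac{1}{5083} \approx -0.00019673$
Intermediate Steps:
$Y = 179$
$\frac{1}{-5262 + Y} = \frac{1}{-5262 + 179} = \frac{1}{-5083} = - \frac{1}{5083}$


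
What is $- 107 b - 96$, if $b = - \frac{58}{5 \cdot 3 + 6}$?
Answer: $\frac{4190}{21} \approx 199.52$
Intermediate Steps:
$b = - \frac{58}{21}$ ($b = - \frac{58}{15 + 6} = - \frac{58}{21} \approx -2.7619$)
$- 107 b - 96 = \left(-107\right) \left(- \frac{58}{21}\right) - 96 = \frac{6206}{21} - 96 = \frac{4190}{21}$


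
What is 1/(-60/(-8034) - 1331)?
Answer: -1339/1782199 ≈ -0.00075132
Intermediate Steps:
1/(-60/(-8034) - 1331) = 1/(-60*(-1/8034) - 1331) = 1/(10/1339 - 1331) = 1/(-1782199/1339) = -1339/1782199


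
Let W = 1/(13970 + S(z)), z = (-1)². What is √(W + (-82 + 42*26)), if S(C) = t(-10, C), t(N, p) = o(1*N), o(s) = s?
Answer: √49207607490/6980 ≈ 31.780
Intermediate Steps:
z = 1
t(N, p) = N (t(N, p) = 1*N = N)
S(C) = -10
W = 1/13960 (W = 1/(13970 - 10) = 1/13960 ≈ 7.1633e-5)
√(W + (-82 + 42*26)) = √(1/13960 + (-82 + 42*26)) = √(1/13960 + (-82 + 1092)) = √(1/13960 + 1010) = √(14099601/13960) = √49207607490/6980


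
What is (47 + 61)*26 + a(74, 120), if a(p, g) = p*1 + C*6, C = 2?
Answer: 2894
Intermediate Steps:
a(p, g) = 12 + p (a(p, g) = p*1 + 2*6 = p + 12 = 12 + p)
(47 + 61)*26 + a(74, 120) = (47 + 61)*26 + (12 + 74) = 108*26 + 86 = 2808 + 86 = 2894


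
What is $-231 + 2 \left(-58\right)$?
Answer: $-347$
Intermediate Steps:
$-231 + 2 \left(-58\right) = -231 - 116 = -347$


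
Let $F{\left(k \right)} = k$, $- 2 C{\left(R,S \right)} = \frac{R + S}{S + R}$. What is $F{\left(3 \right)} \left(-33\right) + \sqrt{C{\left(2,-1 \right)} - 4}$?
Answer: $-99 + \frac{3 i \sqrt{2}}{2} \approx -99.0 + 2.1213 i$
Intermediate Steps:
$C{\left(R,S \right)} = - \frac{1}{2}$ ($C{\left(R,S \right)} = - \frac{\left(R + S\right) \frac{1}{S + R}}{2} = - \frac{\left(R + S\right) \frac{1}{R + S}}{2} = \left(- \frac{1}{2}\right) 1 = - \frac{1}{2}$)
$F{\left(3 \right)} \left(-33\right) + \sqrt{C{\left(2,-1 \right)} - 4} = 3 \left(-33\right) + \sqrt{- \frac{1}{2} - 4} = -99 + \sqrt{- \frac{9}{2}} = -99 + \frac{3 i \sqrt{2}}{2}$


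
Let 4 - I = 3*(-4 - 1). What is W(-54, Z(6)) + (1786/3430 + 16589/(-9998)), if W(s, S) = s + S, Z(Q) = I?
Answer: -619651871/17146570 ≈ -36.139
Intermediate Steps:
I = 19 (I = 4 - 3*(-4 - 1) = 4 - 3*(-5) = 4 - 1*(-15) = 4 + 15 = 19)
Z(Q) = 19
W(s, S) = S + s
W(-54, Z(6)) + (1786/3430 + 16589/(-9998)) = (19 - 54) + (1786/3430 + 16589/(-9998)) = -35 + (1786*(1/3430) + 16589*(-1/9998)) = -35 + (893/1715 - 16589/9998) = -35 - 19521921/17146570 = -619651871/17146570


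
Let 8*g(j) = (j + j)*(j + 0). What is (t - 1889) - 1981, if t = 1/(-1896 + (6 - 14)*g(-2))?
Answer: -7368481/1904 ≈ -3870.0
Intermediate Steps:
g(j) = j**2/4 (g(j) = ((j + j)*(j + 0))/8 = ((2*j)*j)/8 = (2*j**2)/8 = j**2/4)
t = -1/1904 (t = 1/(-1896 + (6 - 14)*((1/4)*(-2)**2)) = 1/(-1896 - 2*4) = 1/(-1896 - 8*1) = 1/(-1896 - 8) = 1/(-1904) = -1/1904 ≈ -0.00052521)
(t - 1889) - 1981 = (-1/1904 - 1889) - 1981 = -3596657/1904 - 1981 = -7368481/1904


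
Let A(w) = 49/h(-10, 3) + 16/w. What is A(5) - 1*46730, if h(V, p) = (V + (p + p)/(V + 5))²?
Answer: -14952451/320 ≈ -46726.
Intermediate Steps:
h(V, p) = (V + 2*p/(5 + V))² (h(V, p) = (V + (2*p)/(5 + V))² = (V + 2*p/(5 + V))²)
A(w) = 25/64 + 16/w (A(w) = 49/((((-10)² + 2*3 + 5*(-10))²/(5 - 10)²)) + 16/w = 49/(((100 + 6 - 50)²/(-5)²)) + 16/w = 49/(((1/25)*56²)) + 16/w = 49/(((1/25)*3136)) + 16/w = 49/(3136/25) + 16/w = 49*(25/3136) + 16/w = 25/64 + 16/w)
A(5) - 1*46730 = (25/64 + 16/5) - 1*46730 = (25/64 + 16*(⅕)) - 46730 = (25/64 + 16/5) - 46730 = 1149/320 - 46730 = -14952451/320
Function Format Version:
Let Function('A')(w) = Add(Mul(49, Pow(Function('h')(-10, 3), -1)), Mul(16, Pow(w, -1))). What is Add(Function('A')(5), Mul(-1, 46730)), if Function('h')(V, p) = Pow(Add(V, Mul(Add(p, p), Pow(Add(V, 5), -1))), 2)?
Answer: Rational(-14952451, 320) ≈ -46726.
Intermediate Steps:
Function('h')(V, p) = Pow(Add(V, Mul(2, p, Pow(Add(5, V), -1))), 2) (Function('h')(V, p) = Pow(Add(V, Mul(Mul(2, p), Pow(Add(5, V), -1))), 2) = Pow(Add(V, Mul(2, p, Pow(Add(5, V), -1))), 2))
Function('A')(w) = Add(Rational(25, 64), Mul(16, Pow(w, -1))) (Function('A')(w) = Add(Mul(49, Pow(Mul(Pow(Add(5, -10), -2), Pow(Add(Pow(-10, 2), Mul(2, 3), Mul(5, -10)), 2)), -1)), Mul(16, Pow(w, -1))) = Add(Mul(49, Pow(Mul(Pow(-5, -2), Pow(Add(100, 6, -50), 2)), -1)), Mul(16, Pow(w, -1))) = Add(Mul(49, Pow(Mul(Rational(1, 25), Pow(56, 2)), -1)), Mul(16, Pow(w, -1))) = Add(Mul(49, Pow(Mul(Rational(1, 25), 3136), -1)), Mul(16, Pow(w, -1))) = Add(Mul(49, Pow(Rational(3136, 25), -1)), Mul(16, Pow(w, -1))) = Add(Mul(49, Rational(25, 3136)), Mul(16, Pow(w, -1))) = Add(Rational(25, 64), Mul(16, Pow(w, -1))))
Add(Function('A')(5), Mul(-1, 46730)) = Add(Add(Rational(25, 64), Mul(16, Pow(5, -1))), Mul(-1, 46730)) = Add(Add(Rational(25, 64), Mul(16, Rational(1, 5))), -46730) = Add(Add(Rational(25, 64), Rational(16, 5)), -46730) = Add(Rational(1149, 320), -46730) = Rational(-14952451, 320)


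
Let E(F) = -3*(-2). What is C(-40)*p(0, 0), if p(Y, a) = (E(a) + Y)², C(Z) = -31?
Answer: -1116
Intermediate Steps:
E(F) = 6
p(Y, a) = (6 + Y)²
C(-40)*p(0, 0) = -31*(6 + 0)² = -31*6² = -31*36 = -1116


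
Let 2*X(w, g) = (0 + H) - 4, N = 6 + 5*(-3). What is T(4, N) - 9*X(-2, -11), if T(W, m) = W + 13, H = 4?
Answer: 17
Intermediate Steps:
N = -9 (N = 6 - 15 = -9)
T(W, m) = 13 + W
X(w, g) = 0 (X(w, g) = ((0 + 4) - 4)/2 = (4 - 4)/2 = (½)*0 = 0)
T(4, N) - 9*X(-2, -11) = (13 + 4) - 9*0 = 17 + 0 = 17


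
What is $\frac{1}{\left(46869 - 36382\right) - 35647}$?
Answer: $- \frac{1}{25160} \approx -3.9746 \cdot 10^{-5}$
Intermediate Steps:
$\frac{1}{\left(46869 - 36382\right) - 35647} = \frac{1}{10487 - 35647} = \frac{1}{-25160} = - \frac{1}{25160}$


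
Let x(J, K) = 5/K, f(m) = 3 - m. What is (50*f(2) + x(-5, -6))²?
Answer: 87025/36 ≈ 2417.4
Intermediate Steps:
(50*f(2) + x(-5, -6))² = (50*(3 - 1*2) + 5/(-6))² = (50*(3 - 2) + 5*(-⅙))² = (50*1 - ⅚)² = (50 - ⅚)² = (295/6)² = 87025/36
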